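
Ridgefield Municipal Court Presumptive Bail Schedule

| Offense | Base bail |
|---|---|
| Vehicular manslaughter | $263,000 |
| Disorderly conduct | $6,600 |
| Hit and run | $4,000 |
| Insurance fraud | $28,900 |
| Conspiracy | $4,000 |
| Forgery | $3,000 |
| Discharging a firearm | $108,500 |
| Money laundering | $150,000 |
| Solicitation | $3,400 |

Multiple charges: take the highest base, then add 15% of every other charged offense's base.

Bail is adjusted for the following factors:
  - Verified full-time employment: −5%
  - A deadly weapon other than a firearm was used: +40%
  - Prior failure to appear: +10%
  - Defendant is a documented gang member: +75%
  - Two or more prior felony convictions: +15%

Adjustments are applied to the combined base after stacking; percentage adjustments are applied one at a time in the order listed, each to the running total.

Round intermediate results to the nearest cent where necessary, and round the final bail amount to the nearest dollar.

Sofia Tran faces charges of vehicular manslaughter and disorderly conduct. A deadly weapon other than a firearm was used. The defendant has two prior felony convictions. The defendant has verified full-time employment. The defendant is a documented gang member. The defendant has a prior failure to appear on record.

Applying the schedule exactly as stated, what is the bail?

$777,262

Base amounts from the schedule: vehicular manslaughter $263,000; disorderly conduct $6,600.
Stacking rule: highest base plus 15% of each additional charge. Highest is vehicular manslaughter at $263,000. Additional: $6,600 × 15% = $990. Combined base = $263,000 + $990 = $263,990.
Verified full-time employment (−5%): $263,990 × 0.95 = $250,790.50.
A deadly weapon other than a firearm was used (+40%): $250,790.50 × 1.4 = $351,106.70.
Prior failure to appear (+10%): $351,106.70 × 1.1 = $386,217.37.
Defendant is a documented gang member (+75%): $386,217.37 × 1.75 = $675,880.40.
Two or more prior felony convictions (+15%): $675,880.40 × 1.15 = $777,262.46.
Rounded to the nearest dollar: $777,262.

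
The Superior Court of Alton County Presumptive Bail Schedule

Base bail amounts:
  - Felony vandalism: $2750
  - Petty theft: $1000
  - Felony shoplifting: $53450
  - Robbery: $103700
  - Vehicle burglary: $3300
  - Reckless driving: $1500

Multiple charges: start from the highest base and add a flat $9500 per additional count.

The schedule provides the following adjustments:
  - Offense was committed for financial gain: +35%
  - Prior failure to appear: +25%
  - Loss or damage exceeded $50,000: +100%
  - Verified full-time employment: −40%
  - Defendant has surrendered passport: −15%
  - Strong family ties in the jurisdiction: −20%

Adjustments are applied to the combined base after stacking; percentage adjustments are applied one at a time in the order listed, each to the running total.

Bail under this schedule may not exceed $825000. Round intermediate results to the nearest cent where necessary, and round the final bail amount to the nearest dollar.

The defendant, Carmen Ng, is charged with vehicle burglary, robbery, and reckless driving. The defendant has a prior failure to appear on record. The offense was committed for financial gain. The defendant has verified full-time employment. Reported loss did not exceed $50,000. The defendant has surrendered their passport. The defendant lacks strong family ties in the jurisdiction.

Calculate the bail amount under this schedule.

Base amounts from the schedule: vehicle burglary $3300; robbery $103700; reckless driving $1500.
Stacking rule: highest base plus $9500 per additional charge. Highest is robbery at $103700; 2 additional charges → +$19000. Combined base = $122700.
Offense was committed for financial gain (+35%): $122700 × 1.35 = $165645.
Prior failure to appear (+25%): $165645 × 1.25 = $207056.25.
Verified full-time employment (−40%): $207056.25 × 0.6 = $124233.75.
Defendant has surrendered passport (−15%): $124233.75 × 0.85 = $105598.69.
$105598.69 is within the $825000 maximum.
Rounded to the nearest dollar: $105599.

$105599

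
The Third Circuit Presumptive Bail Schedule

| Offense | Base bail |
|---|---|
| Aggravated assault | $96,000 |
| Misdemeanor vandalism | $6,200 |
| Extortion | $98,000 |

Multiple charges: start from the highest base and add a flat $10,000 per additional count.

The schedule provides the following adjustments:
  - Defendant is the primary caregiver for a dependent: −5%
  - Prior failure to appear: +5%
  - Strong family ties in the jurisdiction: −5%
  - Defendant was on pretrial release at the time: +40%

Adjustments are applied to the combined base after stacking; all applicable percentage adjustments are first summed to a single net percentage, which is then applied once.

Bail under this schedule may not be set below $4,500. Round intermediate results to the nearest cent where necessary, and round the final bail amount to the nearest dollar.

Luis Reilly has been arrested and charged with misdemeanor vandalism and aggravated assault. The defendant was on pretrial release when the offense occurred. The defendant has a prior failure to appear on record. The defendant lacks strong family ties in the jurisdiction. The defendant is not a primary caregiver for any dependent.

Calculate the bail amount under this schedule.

$153,700

Base amounts from the schedule: misdemeanor vandalism $6,200; aggravated assault $96,000.
Stacking rule: highest base plus $10,000 per additional charge. Highest is aggravated assault at $96,000; 1 additional charge → +$10,000. Combined base = $106,000.
Net percentage adjustment: +5% +40% = +45%. $106,000 × 1.45 = $153,700.
$153,700 is at or above the $4,500 minimum.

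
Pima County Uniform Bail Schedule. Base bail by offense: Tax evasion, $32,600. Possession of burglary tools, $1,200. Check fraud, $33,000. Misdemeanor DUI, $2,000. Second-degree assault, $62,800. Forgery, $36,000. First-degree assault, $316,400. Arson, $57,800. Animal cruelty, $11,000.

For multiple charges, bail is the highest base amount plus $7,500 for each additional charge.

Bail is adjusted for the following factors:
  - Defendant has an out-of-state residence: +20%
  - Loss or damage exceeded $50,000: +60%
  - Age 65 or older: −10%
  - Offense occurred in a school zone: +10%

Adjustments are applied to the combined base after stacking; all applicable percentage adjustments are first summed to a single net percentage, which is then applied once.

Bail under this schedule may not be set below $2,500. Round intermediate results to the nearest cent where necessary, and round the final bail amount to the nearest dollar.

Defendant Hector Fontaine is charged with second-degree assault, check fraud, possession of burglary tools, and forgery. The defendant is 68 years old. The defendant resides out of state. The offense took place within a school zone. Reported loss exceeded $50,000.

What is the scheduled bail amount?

$153,540

Base amounts from the schedule: second-degree assault $62,800; check fraud $33,000; possession of burglary tools $1,200; forgery $36,000.
Stacking rule: highest base plus $7,500 per additional charge. Highest is second-degree assault at $62,800; 3 additional charges → +$22,500. Combined base = $85,300.
Net percentage adjustment: +20% +60% −10% +10% = +80%. $85,300 × 1.8 = $153,540.
$153,540 is at or above the $2,500 minimum.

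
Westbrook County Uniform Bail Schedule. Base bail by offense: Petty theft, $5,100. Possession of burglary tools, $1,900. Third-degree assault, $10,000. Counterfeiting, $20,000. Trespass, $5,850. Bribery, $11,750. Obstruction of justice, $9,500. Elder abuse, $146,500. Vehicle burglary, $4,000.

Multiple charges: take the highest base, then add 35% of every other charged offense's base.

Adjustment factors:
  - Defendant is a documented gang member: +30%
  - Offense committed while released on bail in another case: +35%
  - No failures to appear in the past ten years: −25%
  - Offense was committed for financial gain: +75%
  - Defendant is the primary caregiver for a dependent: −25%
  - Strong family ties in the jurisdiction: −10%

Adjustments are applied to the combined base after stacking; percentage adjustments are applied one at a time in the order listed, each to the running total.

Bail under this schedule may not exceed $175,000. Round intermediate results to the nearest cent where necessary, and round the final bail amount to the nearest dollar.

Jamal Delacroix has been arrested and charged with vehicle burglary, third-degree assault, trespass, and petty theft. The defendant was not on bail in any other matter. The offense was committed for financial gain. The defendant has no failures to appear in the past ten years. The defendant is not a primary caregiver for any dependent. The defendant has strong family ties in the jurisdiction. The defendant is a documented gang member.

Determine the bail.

Base amounts from the schedule: vehicle burglary $4,000; third-degree assault $10,000; trespass $5,850; petty theft $5,100.
Stacking rule: highest base plus 35% of each additional charge. Highest is third-degree assault at $10,000. Additional: $4,000 × 35% = $1,400; $5,850 × 35% = $2,047.50; $5,100 × 35% = $1,785. Combined base = $10,000 + $5,232.50 = $15,232.50.
Defendant is a documented gang member (+30%): $15,232.50 × 1.3 = $19,802.25.
No failures to appear in the past ten years (−25%): $19,802.25 × 0.75 = $14,851.69.
Offense was committed for financial gain (+75%): $14,851.69 × 1.75 = $25,990.46.
Strong family ties in the jurisdiction (−10%): $25,990.46 × 0.9 = $23,391.41.
$23,391.41 is within the $175,000 maximum.
Rounded to the nearest dollar: $23,391.

$23,391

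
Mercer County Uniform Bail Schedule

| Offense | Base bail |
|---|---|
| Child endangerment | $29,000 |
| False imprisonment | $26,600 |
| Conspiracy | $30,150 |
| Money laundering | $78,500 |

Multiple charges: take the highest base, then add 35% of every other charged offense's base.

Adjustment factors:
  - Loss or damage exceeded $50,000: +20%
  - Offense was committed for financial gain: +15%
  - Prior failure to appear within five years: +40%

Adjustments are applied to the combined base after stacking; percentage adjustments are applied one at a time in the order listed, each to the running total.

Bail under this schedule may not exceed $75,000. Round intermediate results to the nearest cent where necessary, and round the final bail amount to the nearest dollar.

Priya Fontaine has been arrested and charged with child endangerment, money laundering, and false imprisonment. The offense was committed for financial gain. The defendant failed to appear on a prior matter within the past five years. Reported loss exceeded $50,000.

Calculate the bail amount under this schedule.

$75,000

Base amounts from the schedule: child endangerment $29,000; money laundering $78,500; false imprisonment $26,600.
Stacking rule: highest base plus 35% of each additional charge. Highest is money laundering at $78,500. Additional: $29,000 × 35% = $10,150; $26,600 × 35% = $9,310. Combined base = $78,500 + $19,460 = $97,960.
Loss or damage exceeded $50,000 (+20%): $97,960 × 1.2 = $117,552.
Offense was committed for financial gain (+15%): $117,552 × 1.15 = $135,184.80.
Prior failure to appear within five years (+40%): $135,184.80 × 1.4 = $189,258.72.
Result $189,258.72 exceeds the maximum of $75,000; bail is capped at $75,000.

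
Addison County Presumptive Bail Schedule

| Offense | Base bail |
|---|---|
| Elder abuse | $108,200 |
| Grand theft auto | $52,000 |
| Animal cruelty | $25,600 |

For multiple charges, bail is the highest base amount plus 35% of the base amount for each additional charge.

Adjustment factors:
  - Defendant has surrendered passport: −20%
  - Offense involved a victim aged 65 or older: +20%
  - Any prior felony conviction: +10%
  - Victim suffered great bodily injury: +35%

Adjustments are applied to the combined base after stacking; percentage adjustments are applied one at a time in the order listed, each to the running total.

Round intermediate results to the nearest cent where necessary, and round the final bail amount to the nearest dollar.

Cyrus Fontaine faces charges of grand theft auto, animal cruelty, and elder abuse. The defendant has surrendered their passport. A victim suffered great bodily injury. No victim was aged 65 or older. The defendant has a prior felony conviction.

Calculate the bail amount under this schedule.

Base amounts from the schedule: grand theft auto $52,000; animal cruelty $25,600; elder abuse $108,200.
Stacking rule: highest base plus 35% of each additional charge. Highest is elder abuse at $108,200. Additional: $52,000 × 35% = $18,200; $25,600 × 35% = $8,960. Combined base = $108,200 + $27,160 = $135,360.
Defendant has surrendered passport (−20%): $135,360 × 0.8 = $108,288.
Any prior felony conviction (+10%): $108,288 × 1.1 = $119,116.80.
Victim suffered great bodily injury (+35%): $119,116.80 × 1.35 = $160,807.68.
Rounded to the nearest dollar: $160,808.

$160,808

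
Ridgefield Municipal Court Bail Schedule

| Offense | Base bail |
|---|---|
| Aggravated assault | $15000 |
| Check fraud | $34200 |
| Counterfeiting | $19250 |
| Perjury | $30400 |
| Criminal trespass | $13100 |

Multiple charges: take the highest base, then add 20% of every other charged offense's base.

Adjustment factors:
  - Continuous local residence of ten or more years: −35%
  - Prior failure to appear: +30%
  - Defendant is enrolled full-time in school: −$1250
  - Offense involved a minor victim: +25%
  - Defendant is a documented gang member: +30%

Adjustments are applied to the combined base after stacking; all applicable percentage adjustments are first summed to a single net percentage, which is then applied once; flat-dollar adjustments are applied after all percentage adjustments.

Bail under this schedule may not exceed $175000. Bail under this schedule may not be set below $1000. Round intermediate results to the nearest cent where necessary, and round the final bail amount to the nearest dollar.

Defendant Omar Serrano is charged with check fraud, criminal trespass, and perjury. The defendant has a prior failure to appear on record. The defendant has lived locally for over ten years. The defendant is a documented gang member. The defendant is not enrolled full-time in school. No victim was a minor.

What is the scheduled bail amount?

Base amounts from the schedule: check fraud $34200; criminal trespass $13100; perjury $30400.
Stacking rule: highest base plus 20% of each additional charge. Highest is check fraud at $34200. Additional: $13100 × 20% = $2620; $30400 × 20% = $6080. Combined base = $34200 + $8700 = $42900.
Net percentage adjustment: −35% +30% +30% = +25%. $42900 × 1.25 = $53625.
$53625 is within the $175000 maximum.
$53625 is at or above the $1000 minimum.

$53625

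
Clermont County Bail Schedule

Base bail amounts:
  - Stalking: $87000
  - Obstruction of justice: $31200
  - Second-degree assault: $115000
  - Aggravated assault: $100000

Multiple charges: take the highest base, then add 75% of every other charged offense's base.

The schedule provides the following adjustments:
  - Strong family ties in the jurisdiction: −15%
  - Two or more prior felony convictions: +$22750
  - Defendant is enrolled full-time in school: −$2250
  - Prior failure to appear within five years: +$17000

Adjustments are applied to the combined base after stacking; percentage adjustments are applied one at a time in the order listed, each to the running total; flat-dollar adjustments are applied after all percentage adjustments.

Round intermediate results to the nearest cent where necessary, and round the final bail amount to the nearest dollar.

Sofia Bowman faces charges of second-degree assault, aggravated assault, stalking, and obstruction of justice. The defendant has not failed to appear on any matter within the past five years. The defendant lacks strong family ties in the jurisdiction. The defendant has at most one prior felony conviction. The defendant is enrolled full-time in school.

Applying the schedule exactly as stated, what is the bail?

$276400

Base amounts from the schedule: second-degree assault $115000; aggravated assault $100000; stalking $87000; obstruction of justice $31200.
Stacking rule: highest base plus 75% of each additional charge. Highest is second-degree assault at $115000. Additional: $100000 × 75% = $75000; $87000 × 75% = $65250; $31200 × 75% = $23400. Combined base = $115000 + $163650 = $278650.
Defendant is enrolled full-time in school (−$2250 flat): $278650 − $2250 = $276400.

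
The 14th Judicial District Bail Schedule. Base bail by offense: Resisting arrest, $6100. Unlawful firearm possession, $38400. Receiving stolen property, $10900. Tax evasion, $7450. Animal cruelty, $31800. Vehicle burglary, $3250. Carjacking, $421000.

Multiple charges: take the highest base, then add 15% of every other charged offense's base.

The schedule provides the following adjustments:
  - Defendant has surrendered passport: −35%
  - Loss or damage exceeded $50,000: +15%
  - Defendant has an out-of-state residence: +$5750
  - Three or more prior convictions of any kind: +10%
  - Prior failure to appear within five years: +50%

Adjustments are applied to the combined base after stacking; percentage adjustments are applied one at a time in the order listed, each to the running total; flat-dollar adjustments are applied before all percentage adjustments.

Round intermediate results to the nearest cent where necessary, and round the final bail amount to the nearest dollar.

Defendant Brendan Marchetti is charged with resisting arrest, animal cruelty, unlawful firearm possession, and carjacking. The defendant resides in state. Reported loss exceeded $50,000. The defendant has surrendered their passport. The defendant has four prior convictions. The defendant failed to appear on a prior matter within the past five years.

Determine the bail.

$533367

Base amounts from the schedule: resisting arrest $6100; animal cruelty $31800; unlawful firearm possession $38400; carjacking $421000.
Stacking rule: highest base plus 15% of each additional charge. Highest is carjacking at $421000. Additional: $6100 × 15% = $915; $31800 × 15% = $4770; $38400 × 15% = $5760. Combined base = $421000 + $11445 = $432445.
Defendant has surrendered passport (−35%): $432445 × 0.65 = $281089.25.
Loss or damage exceeded $50,000 (+15%): $281089.25 × 1.15 = $323252.64.
Three or more prior convictions of any kind (+10%): $323252.64 × 1.1 = $355577.90.
Prior failure to appear within five years (+50%): $355577.90 × 1.5 = $533366.85.
Rounded to the nearest dollar: $533367.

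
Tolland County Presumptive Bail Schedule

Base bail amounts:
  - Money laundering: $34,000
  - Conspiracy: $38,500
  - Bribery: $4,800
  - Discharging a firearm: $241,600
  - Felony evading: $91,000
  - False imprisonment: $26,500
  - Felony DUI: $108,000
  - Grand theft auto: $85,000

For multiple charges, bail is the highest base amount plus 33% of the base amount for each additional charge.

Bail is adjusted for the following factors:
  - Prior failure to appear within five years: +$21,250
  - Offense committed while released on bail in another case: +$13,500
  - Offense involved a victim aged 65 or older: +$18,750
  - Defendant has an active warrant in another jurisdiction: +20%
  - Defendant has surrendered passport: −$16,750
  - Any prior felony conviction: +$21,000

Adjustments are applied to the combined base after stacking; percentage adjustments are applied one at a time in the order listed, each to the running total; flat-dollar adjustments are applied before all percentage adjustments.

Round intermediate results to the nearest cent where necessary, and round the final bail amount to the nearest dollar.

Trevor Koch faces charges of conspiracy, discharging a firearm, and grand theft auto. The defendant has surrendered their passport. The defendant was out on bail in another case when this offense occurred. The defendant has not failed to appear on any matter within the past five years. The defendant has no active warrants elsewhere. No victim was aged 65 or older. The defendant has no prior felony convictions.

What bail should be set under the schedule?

Base amounts from the schedule: conspiracy $38,500; discharging a firearm $241,600; grand theft auto $85,000.
Stacking rule: highest base plus 33% of each additional charge. Highest is discharging a firearm at $241,600. Additional: $38,500 × 33% = $12,705; $85,000 × 33% = $28,050. Combined base = $241,600 + $40,755 = $282,355.
Offense committed while released on bail in another case (+$13,500 flat): $282,355 + $13,500 = $295,855.
Defendant has surrendered passport (−$16,750 flat): $295,855 − $16,750 = $279,105.

$279,105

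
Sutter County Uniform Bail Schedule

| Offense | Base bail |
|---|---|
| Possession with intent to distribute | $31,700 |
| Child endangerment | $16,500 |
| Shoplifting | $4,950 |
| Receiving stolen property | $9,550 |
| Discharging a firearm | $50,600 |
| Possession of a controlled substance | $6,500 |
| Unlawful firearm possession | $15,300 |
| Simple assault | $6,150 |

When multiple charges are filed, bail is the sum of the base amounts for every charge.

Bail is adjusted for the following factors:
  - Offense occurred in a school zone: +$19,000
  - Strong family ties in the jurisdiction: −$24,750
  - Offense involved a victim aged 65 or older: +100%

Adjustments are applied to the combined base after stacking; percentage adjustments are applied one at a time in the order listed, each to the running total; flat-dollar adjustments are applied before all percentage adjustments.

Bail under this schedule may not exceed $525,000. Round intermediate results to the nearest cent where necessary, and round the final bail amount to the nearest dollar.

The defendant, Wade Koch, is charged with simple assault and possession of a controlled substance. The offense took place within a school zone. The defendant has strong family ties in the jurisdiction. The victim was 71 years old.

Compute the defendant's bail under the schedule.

Base amounts from the schedule: simple assault $6,150; possession of a controlled substance $6,500.
Stacking rule: sum of all bases. $6,150 + $6,500 = $12,650.
Offense occurred in a school zone (+$19,000 flat): $12,650 + $19,000 = $31,650.
Strong family ties in the jurisdiction (−$24,750 flat): $31,650 − $24,750 = $6,900.
Offense involved a victim aged 65 or older (+100%): $6,900 × 2 = $13,800.
$13,800 is within the $525,000 maximum.

$13,800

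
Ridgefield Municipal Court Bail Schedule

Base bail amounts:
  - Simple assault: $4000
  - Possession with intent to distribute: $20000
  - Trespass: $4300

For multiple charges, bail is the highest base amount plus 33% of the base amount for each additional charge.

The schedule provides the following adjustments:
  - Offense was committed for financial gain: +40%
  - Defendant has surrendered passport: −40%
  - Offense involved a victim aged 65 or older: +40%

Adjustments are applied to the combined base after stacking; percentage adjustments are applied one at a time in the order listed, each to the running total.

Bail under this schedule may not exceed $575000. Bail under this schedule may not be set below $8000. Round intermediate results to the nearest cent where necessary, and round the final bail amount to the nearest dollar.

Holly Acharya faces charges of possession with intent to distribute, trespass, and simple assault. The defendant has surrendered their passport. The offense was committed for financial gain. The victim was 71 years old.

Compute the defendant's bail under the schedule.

$26741

Base amounts from the schedule: possession with intent to distribute $20000; trespass $4300; simple assault $4000.
Stacking rule: highest base plus 33% of each additional charge. Highest is possession with intent to distribute at $20000. Additional: $4300 × 33% = $1419; $4000 × 33% = $1320. Combined base = $20000 + $2739 = $22739.
Offense was committed for financial gain (+40%): $22739 × 1.4 = $31834.60.
Defendant has surrendered passport (−40%): $31834.60 × 0.6 = $19100.76.
Offense involved a victim aged 65 or older (+40%): $19100.76 × 1.4 = $26741.06.
$26741.06 is within the $575000 maximum.
$26741.06 is at or above the $8000 minimum.
Rounded to the nearest dollar: $26741.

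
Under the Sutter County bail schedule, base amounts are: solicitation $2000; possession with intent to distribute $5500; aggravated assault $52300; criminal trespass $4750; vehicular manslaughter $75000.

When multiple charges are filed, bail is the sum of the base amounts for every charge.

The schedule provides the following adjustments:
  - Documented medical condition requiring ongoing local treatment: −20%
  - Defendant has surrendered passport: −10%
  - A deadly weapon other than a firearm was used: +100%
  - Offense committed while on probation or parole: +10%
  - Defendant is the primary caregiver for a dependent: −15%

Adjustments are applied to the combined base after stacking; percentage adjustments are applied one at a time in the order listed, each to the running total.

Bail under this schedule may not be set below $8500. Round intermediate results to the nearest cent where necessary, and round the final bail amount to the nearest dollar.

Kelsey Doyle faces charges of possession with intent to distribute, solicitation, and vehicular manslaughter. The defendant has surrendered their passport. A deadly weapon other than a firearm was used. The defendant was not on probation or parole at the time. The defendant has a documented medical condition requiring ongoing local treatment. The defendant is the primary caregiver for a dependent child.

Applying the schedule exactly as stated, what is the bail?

Base amounts from the schedule: possession with intent to distribute $5500; solicitation $2000; vehicular manslaughter $75000.
Stacking rule: sum of all bases. $5500 + $2000 + $75000 = $82500.
Documented medical condition requiring ongoing local treatment (−20%): $82500 × 0.8 = $66000.
Defendant has surrendered passport (−10%): $66000 × 0.9 = $59400.
A deadly weapon other than a firearm was used (+100%): $59400 × 2 = $118800.
Defendant is the primary caregiver for a dependent (−15%): $118800 × 0.85 = $100980.
$100980 is at or above the $8500 minimum.

$100980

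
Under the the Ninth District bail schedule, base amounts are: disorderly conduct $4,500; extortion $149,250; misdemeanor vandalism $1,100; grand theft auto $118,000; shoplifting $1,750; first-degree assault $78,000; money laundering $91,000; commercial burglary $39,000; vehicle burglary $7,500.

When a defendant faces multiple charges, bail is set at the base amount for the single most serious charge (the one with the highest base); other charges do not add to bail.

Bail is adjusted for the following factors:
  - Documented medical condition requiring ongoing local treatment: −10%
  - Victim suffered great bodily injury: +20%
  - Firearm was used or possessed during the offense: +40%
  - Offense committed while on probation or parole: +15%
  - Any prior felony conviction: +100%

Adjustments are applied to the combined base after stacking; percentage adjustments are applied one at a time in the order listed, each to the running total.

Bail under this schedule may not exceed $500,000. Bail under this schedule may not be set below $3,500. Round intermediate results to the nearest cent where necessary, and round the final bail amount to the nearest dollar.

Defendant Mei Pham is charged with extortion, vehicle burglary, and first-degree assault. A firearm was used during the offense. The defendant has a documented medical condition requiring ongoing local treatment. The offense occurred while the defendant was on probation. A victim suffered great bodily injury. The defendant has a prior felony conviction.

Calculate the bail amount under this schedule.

$500,000

Base amounts from the schedule: extortion $149,250; vehicle burglary $7,500; first-degree assault $78,000.
Stacking rule: use the highest base only. Highest is extortion at $149,250. Combined base = $149,250.
Documented medical condition requiring ongoing local treatment (−10%): $149,250 × 0.9 = $134,325.
Victim suffered great bodily injury (+20%): $134,325 × 1.2 = $161,190.
Firearm was used or possessed during the offense (+40%): $161,190 × 1.4 = $225,666.
Offense committed while on probation or parole (+15%): $225,666 × 1.15 = $259,515.90.
Any prior felony conviction (+100%): $259,515.90 × 2 = $519,031.80.
Result $519,031.80 exceeds the maximum of $500,000; bail is capped at $500,000.
$500,000 is at or above the $3,500 minimum.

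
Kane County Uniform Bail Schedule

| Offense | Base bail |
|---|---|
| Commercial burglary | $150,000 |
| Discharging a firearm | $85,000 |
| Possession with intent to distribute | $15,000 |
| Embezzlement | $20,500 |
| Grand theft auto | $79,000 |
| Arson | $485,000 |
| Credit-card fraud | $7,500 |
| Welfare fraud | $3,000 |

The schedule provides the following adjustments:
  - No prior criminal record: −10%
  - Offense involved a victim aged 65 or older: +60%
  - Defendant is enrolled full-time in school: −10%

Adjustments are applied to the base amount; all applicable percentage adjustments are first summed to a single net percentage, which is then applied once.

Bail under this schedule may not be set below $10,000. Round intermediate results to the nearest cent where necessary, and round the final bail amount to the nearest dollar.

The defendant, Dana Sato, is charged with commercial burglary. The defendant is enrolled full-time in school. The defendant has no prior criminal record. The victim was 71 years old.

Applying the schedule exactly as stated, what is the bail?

Base amounts from the schedule: commercial burglary $150,000.
Single charge. Combined base = $150,000.
Net percentage adjustment: −10% +60% −10% = +40%. $150,000 × 1.4 = $210,000.
$210,000 is at or above the $10,000 minimum.

$210,000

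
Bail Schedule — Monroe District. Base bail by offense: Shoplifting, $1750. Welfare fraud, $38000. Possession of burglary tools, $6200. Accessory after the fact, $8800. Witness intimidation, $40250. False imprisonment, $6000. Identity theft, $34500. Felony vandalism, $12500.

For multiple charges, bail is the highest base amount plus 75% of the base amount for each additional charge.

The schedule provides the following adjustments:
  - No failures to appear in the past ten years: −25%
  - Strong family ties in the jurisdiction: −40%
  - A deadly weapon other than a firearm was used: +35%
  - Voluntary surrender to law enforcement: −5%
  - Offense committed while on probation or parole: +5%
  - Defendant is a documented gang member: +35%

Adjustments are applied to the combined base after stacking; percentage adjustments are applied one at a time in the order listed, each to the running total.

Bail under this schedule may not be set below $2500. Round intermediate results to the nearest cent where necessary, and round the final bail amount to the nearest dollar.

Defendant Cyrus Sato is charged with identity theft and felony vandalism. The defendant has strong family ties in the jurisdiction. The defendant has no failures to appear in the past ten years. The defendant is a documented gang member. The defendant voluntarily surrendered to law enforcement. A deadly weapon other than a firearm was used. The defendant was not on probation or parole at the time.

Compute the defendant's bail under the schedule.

Base amounts from the schedule: identity theft $34500; felony vandalism $12500.
Stacking rule: highest base plus 75% of each additional charge. Highest is identity theft at $34500. Additional: $12500 × 75% = $9375. Combined base = $34500 + $9375 = $43875.
No failures to appear in the past ten years (−25%): $43875 × 0.75 = $32906.25.
Strong family ties in the jurisdiction (−40%): $32906.25 × 0.6 = $19743.75.
A deadly weapon other than a firearm was used (+35%): $19743.75 × 1.35 = $26654.06.
Voluntary surrender to law enforcement (−5%): $26654.06 × 0.95 = $25321.36.
Defendant is a documented gang member (+35%): $25321.36 × 1.35 = $34183.84.
$34183.84 is at or above the $2500 minimum.
Rounded to the nearest dollar: $34184.

$34184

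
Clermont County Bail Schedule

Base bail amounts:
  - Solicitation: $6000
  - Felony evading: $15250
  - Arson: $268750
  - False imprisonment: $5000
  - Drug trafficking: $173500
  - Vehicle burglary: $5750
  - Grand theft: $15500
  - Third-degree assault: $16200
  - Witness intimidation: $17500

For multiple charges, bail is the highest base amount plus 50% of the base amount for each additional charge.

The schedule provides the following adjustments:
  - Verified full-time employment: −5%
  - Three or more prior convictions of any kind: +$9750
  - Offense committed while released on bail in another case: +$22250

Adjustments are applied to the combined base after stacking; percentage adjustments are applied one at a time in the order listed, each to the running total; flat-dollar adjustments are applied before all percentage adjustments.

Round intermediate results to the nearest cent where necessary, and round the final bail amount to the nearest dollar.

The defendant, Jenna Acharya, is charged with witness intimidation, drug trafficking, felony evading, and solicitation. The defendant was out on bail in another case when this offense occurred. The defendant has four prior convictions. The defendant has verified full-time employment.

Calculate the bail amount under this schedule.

Base amounts from the schedule: witness intimidation $17500; drug trafficking $173500; felony evading $15250; solicitation $6000.
Stacking rule: highest base plus 50% of each additional charge. Highest is drug trafficking at $173500. Additional: $17500 × 50% = $8750; $15250 × 50% = $7625; $6000 × 50% = $3000. Combined base = $173500 + $19375 = $192875.
Three or more prior convictions of any kind (+$9750 flat): $192875 + $9750 = $202625.
Offense committed while released on bail in another case (+$22250 flat): $202625 + $22250 = $224875.
Verified full-time employment (−5%): $224875 × 0.95 = $213631.25.
Rounded to the nearest dollar: $213631.

$213631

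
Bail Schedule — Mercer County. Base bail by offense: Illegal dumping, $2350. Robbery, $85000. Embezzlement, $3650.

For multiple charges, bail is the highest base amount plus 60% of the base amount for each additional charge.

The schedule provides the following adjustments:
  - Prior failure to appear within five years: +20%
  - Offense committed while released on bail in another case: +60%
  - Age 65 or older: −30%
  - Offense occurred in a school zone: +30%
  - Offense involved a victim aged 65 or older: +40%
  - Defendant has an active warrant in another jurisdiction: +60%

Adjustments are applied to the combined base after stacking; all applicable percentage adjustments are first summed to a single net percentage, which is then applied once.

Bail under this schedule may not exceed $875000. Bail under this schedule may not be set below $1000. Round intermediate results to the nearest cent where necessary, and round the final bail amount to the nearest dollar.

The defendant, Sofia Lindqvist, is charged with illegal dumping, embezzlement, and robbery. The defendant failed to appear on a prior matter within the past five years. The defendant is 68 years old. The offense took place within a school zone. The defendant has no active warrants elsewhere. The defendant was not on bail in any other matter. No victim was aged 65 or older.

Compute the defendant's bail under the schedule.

$106320

Base amounts from the schedule: illegal dumping $2350; embezzlement $3650; robbery $85000.
Stacking rule: highest base plus 60% of each additional charge. Highest is robbery at $85000. Additional: $2350 × 60% = $1410; $3650 × 60% = $2190. Combined base = $85000 + $3600 = $88600.
Net percentage adjustment: +20% −30% +30% = +20%. $88600 × 1.2 = $106320.
$106320 is within the $875000 maximum.
$106320 is at or above the $1000 minimum.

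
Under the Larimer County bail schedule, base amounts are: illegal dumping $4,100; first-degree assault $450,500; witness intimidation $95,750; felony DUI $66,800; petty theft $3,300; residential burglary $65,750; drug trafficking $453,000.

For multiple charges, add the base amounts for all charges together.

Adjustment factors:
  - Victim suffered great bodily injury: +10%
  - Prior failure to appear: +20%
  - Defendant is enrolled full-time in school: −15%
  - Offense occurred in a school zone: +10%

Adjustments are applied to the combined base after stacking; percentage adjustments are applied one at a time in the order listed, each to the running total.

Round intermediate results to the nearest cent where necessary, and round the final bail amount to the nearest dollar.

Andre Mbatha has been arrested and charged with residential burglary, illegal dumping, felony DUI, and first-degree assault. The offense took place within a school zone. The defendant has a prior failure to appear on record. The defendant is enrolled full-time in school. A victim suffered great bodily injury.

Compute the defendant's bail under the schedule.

Base amounts from the schedule: residential burglary $65,750; illegal dumping $4,100; felony DUI $66,800; first-degree assault $450,500.
Stacking rule: sum of all bases. $65,750 + $4,100 + $66,800 + $450,500 = $587,150.
Victim suffered great bodily injury (+10%): $587,150 × 1.1 = $645,865.
Prior failure to appear (+20%): $645,865 × 1.2 = $775,038.
Defendant is enrolled full-time in school (−15%): $775,038 × 0.85 = $658,782.30.
Offense occurred in a school zone (+10%): $658,782.30 × 1.1 = $724,660.53.
Rounded to the nearest dollar: $724,661.

$724,661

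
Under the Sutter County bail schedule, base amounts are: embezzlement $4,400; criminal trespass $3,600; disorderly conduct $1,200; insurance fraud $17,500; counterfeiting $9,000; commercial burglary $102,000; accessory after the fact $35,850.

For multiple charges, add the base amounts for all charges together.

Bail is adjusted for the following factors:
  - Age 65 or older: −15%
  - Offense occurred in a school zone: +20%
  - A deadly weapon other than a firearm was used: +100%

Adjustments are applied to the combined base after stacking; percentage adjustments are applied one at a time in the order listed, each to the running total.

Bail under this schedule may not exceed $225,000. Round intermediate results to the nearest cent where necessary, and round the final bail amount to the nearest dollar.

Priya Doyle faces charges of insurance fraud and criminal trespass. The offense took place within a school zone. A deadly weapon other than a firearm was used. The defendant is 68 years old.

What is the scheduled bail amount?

$43,044

Base amounts from the schedule: insurance fraud $17,500; criminal trespass $3,600.
Stacking rule: sum of all bases. $17,500 + $3,600 = $21,100.
Age 65 or older (−15%): $21,100 × 0.85 = $17,935.
Offense occurred in a school zone (+20%): $17,935 × 1.2 = $21,522.
A deadly weapon other than a firearm was used (+100%): $21,522 × 2 = $43,044.
$43,044 is within the $225,000 maximum.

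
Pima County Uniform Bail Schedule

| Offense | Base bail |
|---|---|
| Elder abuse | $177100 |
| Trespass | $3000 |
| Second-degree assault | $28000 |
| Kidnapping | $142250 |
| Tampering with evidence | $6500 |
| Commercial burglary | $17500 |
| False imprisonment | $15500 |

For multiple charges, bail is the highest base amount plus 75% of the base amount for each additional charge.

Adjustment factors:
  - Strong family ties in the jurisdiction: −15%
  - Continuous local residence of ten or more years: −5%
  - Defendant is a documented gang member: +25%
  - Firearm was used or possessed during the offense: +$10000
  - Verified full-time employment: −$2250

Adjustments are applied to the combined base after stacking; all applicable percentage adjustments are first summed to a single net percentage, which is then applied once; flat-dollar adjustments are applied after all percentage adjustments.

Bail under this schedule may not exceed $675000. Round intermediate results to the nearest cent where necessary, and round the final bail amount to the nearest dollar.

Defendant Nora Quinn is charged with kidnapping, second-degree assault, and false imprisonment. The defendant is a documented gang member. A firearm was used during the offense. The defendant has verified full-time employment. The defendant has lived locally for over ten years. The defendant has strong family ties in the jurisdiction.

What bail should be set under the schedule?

$191369

Base amounts from the schedule: kidnapping $142250; second-degree assault $28000; false imprisonment $15500.
Stacking rule: highest base plus 75% of each additional charge. Highest is kidnapping at $142250. Additional: $28000 × 75% = $21000; $15500 × 75% = $11625. Combined base = $142250 + $32625 = $174875.
Net percentage adjustment: −15% −5% +25% = +5%. $174875 × 1.05 = $183618.75.
Firearm was used or possessed during the offense (+$10000 flat): $183618.75 + $10000 = $193618.75.
Verified full-time employment (−$2250 flat): $193618.75 − $2250 = $191368.75.
$191368.75 is within the $675000 maximum.
Rounded to the nearest dollar: $191369.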